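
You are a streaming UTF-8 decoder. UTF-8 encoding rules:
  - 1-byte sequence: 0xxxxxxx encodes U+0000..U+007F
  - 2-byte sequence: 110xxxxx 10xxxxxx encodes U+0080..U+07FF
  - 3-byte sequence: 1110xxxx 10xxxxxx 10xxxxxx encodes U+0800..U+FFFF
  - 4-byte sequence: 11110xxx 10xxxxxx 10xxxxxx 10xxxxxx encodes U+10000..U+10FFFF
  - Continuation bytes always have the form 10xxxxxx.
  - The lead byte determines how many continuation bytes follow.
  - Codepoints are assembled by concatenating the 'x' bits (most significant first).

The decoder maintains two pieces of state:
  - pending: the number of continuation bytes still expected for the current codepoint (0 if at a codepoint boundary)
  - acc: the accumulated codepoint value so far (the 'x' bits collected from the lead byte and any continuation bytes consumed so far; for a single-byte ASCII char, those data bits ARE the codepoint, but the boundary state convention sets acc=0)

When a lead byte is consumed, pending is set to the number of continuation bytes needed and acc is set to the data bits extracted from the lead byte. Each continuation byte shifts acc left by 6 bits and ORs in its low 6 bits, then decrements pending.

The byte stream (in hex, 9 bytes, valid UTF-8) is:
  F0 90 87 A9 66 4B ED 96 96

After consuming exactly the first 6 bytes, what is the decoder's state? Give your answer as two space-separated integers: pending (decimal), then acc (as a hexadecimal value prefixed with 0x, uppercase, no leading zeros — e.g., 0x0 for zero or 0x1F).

Byte[0]=F0: 4-byte lead. pending=3, acc=0x0
Byte[1]=90: continuation. acc=(acc<<6)|0x10=0x10, pending=2
Byte[2]=87: continuation. acc=(acc<<6)|0x07=0x407, pending=1
Byte[3]=A9: continuation. acc=(acc<<6)|0x29=0x101E9, pending=0
Byte[4]=66: 1-byte. pending=0, acc=0x0
Byte[5]=4B: 1-byte. pending=0, acc=0x0

Answer: 0 0x0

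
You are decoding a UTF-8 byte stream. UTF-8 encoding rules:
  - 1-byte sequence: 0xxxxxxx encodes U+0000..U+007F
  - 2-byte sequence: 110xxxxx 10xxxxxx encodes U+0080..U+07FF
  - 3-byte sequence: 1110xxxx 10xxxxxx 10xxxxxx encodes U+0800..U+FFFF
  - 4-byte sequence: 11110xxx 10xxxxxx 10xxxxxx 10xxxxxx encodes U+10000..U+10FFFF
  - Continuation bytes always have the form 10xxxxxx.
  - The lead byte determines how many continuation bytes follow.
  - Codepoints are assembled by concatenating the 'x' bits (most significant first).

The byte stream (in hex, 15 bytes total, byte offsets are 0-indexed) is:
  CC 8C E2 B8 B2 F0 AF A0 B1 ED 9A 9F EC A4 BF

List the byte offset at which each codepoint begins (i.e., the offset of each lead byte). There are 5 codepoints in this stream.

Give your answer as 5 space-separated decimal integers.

Answer: 0 2 5 9 12

Derivation:
Byte[0]=CC: 2-byte lead, need 1 cont bytes. acc=0xC
Byte[1]=8C: continuation. acc=(acc<<6)|0x0C=0x30C
Completed: cp=U+030C (starts at byte 0)
Byte[2]=E2: 3-byte lead, need 2 cont bytes. acc=0x2
Byte[3]=B8: continuation. acc=(acc<<6)|0x38=0xB8
Byte[4]=B2: continuation. acc=(acc<<6)|0x32=0x2E32
Completed: cp=U+2E32 (starts at byte 2)
Byte[5]=F0: 4-byte lead, need 3 cont bytes. acc=0x0
Byte[6]=AF: continuation. acc=(acc<<6)|0x2F=0x2F
Byte[7]=A0: continuation. acc=(acc<<6)|0x20=0xBE0
Byte[8]=B1: continuation. acc=(acc<<6)|0x31=0x2F831
Completed: cp=U+2F831 (starts at byte 5)
Byte[9]=ED: 3-byte lead, need 2 cont bytes. acc=0xD
Byte[10]=9A: continuation. acc=(acc<<6)|0x1A=0x35A
Byte[11]=9F: continuation. acc=(acc<<6)|0x1F=0xD69F
Completed: cp=U+D69F (starts at byte 9)
Byte[12]=EC: 3-byte lead, need 2 cont bytes. acc=0xC
Byte[13]=A4: continuation. acc=(acc<<6)|0x24=0x324
Byte[14]=BF: continuation. acc=(acc<<6)|0x3F=0xC93F
Completed: cp=U+C93F (starts at byte 12)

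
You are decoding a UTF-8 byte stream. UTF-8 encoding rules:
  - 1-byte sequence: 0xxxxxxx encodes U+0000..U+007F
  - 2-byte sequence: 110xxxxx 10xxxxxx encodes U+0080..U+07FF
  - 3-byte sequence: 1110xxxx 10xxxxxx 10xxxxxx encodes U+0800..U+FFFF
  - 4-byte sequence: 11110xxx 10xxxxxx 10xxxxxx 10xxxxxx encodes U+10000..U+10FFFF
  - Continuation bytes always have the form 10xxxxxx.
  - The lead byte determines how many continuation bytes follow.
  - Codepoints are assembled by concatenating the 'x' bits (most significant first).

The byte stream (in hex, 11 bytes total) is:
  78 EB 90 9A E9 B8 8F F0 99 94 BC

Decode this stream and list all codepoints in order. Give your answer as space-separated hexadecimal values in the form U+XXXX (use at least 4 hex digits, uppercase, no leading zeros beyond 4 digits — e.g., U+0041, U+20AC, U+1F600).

Byte[0]=78: 1-byte ASCII. cp=U+0078
Byte[1]=EB: 3-byte lead, need 2 cont bytes. acc=0xB
Byte[2]=90: continuation. acc=(acc<<6)|0x10=0x2D0
Byte[3]=9A: continuation. acc=(acc<<6)|0x1A=0xB41A
Completed: cp=U+B41A (starts at byte 1)
Byte[4]=E9: 3-byte lead, need 2 cont bytes. acc=0x9
Byte[5]=B8: continuation. acc=(acc<<6)|0x38=0x278
Byte[6]=8F: continuation. acc=(acc<<6)|0x0F=0x9E0F
Completed: cp=U+9E0F (starts at byte 4)
Byte[7]=F0: 4-byte lead, need 3 cont bytes. acc=0x0
Byte[8]=99: continuation. acc=(acc<<6)|0x19=0x19
Byte[9]=94: continuation. acc=(acc<<6)|0x14=0x654
Byte[10]=BC: continuation. acc=(acc<<6)|0x3C=0x1953C
Completed: cp=U+1953C (starts at byte 7)

Answer: U+0078 U+B41A U+9E0F U+1953C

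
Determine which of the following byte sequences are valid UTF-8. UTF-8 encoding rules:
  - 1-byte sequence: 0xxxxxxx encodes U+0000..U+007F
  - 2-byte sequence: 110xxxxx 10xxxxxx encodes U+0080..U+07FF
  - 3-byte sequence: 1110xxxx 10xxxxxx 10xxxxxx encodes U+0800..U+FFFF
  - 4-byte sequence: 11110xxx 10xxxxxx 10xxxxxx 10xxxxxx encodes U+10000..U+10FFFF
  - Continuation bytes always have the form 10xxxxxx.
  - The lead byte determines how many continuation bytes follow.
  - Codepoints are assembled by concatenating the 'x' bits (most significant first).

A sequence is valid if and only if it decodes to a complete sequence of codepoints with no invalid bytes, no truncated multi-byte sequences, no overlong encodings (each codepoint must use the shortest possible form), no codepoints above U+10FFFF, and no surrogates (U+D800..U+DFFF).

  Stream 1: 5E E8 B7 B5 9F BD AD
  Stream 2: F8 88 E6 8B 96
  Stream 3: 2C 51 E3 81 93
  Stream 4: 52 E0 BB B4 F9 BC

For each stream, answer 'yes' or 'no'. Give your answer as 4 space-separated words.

Answer: no no yes no

Derivation:
Stream 1: error at byte offset 4. INVALID
Stream 2: error at byte offset 0. INVALID
Stream 3: decodes cleanly. VALID
Stream 4: error at byte offset 4. INVALID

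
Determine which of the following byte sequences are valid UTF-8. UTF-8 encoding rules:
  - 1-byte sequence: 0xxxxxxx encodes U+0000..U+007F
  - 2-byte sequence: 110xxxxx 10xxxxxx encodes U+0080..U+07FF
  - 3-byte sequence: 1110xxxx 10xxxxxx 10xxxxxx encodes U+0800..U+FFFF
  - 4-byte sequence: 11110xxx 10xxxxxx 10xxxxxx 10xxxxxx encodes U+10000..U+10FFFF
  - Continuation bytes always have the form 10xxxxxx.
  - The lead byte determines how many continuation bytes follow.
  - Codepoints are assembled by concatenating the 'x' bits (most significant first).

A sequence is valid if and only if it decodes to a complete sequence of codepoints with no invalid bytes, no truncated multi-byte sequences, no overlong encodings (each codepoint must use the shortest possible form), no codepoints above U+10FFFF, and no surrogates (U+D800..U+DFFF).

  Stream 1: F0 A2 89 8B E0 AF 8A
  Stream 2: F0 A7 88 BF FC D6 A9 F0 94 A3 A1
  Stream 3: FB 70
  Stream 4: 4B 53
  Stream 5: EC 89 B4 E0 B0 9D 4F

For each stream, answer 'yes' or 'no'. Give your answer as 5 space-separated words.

Answer: yes no no yes yes

Derivation:
Stream 1: decodes cleanly. VALID
Stream 2: error at byte offset 4. INVALID
Stream 3: error at byte offset 0. INVALID
Stream 4: decodes cleanly. VALID
Stream 5: decodes cleanly. VALID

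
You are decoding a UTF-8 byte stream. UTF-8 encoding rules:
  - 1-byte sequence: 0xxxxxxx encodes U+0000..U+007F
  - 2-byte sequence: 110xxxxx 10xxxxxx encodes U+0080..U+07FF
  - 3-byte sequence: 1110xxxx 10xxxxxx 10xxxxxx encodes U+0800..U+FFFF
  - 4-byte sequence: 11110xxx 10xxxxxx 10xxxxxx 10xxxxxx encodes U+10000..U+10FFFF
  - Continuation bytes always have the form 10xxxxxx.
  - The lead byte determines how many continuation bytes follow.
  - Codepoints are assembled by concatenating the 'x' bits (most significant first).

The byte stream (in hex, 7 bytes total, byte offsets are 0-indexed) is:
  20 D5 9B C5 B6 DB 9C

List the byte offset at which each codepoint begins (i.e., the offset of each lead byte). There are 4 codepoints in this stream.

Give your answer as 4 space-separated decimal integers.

Byte[0]=20: 1-byte ASCII. cp=U+0020
Byte[1]=D5: 2-byte lead, need 1 cont bytes. acc=0x15
Byte[2]=9B: continuation. acc=(acc<<6)|0x1B=0x55B
Completed: cp=U+055B (starts at byte 1)
Byte[3]=C5: 2-byte lead, need 1 cont bytes. acc=0x5
Byte[4]=B6: continuation. acc=(acc<<6)|0x36=0x176
Completed: cp=U+0176 (starts at byte 3)
Byte[5]=DB: 2-byte lead, need 1 cont bytes. acc=0x1B
Byte[6]=9C: continuation. acc=(acc<<6)|0x1C=0x6DC
Completed: cp=U+06DC (starts at byte 5)

Answer: 0 1 3 5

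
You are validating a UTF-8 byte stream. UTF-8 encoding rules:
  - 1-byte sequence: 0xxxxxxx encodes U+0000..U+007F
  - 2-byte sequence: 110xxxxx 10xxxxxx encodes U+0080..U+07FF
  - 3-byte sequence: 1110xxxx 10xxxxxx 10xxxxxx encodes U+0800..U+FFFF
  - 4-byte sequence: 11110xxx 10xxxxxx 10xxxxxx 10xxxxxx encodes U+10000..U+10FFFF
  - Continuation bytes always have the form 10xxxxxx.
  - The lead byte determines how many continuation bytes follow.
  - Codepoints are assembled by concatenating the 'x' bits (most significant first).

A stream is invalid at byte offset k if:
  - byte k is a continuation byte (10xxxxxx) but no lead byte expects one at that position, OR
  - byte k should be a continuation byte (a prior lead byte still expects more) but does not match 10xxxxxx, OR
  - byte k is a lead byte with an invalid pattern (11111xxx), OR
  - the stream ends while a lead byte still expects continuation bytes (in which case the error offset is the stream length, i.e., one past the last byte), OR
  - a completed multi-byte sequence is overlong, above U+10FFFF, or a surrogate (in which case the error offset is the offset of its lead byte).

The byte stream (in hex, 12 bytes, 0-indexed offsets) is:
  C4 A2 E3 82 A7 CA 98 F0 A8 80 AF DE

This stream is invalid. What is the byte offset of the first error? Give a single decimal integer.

Answer: 12

Derivation:
Byte[0]=C4: 2-byte lead, need 1 cont bytes. acc=0x4
Byte[1]=A2: continuation. acc=(acc<<6)|0x22=0x122
Completed: cp=U+0122 (starts at byte 0)
Byte[2]=E3: 3-byte lead, need 2 cont bytes. acc=0x3
Byte[3]=82: continuation. acc=(acc<<6)|0x02=0xC2
Byte[4]=A7: continuation. acc=(acc<<6)|0x27=0x30A7
Completed: cp=U+30A7 (starts at byte 2)
Byte[5]=CA: 2-byte lead, need 1 cont bytes. acc=0xA
Byte[6]=98: continuation. acc=(acc<<6)|0x18=0x298
Completed: cp=U+0298 (starts at byte 5)
Byte[7]=F0: 4-byte lead, need 3 cont bytes. acc=0x0
Byte[8]=A8: continuation. acc=(acc<<6)|0x28=0x28
Byte[9]=80: continuation. acc=(acc<<6)|0x00=0xA00
Byte[10]=AF: continuation. acc=(acc<<6)|0x2F=0x2802F
Completed: cp=U+2802F (starts at byte 7)
Byte[11]=DE: 2-byte lead, need 1 cont bytes. acc=0x1E
Byte[12]: stream ended, expected continuation. INVALID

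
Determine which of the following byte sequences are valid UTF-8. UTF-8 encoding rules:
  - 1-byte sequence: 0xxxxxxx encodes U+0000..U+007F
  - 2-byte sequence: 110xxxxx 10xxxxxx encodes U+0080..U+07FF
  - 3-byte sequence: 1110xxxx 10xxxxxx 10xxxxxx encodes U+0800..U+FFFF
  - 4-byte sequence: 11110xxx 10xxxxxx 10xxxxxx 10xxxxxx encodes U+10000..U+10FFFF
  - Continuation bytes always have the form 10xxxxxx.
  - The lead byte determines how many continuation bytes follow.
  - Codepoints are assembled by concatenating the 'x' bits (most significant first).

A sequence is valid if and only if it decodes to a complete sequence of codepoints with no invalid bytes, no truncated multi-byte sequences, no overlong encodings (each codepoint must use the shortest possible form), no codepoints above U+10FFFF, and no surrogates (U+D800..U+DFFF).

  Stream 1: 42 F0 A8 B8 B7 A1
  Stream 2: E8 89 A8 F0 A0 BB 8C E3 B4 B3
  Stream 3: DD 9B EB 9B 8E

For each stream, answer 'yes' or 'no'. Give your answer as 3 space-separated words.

Stream 1: error at byte offset 5. INVALID
Stream 2: decodes cleanly. VALID
Stream 3: decodes cleanly. VALID

Answer: no yes yes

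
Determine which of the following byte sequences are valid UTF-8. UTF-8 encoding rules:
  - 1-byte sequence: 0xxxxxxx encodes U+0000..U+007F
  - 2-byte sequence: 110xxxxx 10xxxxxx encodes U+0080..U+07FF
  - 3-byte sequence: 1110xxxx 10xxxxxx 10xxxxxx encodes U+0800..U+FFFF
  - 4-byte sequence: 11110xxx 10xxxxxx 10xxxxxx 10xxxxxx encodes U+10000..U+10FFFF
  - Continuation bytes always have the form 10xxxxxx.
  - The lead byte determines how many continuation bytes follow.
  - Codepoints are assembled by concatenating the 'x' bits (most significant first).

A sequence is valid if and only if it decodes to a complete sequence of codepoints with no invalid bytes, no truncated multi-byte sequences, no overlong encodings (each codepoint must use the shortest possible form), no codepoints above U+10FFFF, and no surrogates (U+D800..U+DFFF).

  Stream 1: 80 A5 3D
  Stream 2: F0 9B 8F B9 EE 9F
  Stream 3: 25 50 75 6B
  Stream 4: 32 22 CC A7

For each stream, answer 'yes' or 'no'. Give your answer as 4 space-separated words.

Stream 1: error at byte offset 0. INVALID
Stream 2: error at byte offset 6. INVALID
Stream 3: decodes cleanly. VALID
Stream 4: decodes cleanly. VALID

Answer: no no yes yes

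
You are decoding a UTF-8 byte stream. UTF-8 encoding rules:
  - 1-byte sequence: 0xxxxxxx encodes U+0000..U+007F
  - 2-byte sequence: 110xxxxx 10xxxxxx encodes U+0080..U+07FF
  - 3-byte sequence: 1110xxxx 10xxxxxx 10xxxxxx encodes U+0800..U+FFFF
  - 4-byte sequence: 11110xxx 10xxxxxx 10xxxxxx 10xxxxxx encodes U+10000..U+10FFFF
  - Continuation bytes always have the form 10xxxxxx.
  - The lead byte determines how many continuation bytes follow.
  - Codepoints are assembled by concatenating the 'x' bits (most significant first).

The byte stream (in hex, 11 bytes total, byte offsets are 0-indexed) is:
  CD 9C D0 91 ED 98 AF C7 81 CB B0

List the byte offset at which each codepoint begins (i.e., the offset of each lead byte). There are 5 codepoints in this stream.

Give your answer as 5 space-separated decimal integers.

Byte[0]=CD: 2-byte lead, need 1 cont bytes. acc=0xD
Byte[1]=9C: continuation. acc=(acc<<6)|0x1C=0x35C
Completed: cp=U+035C (starts at byte 0)
Byte[2]=D0: 2-byte lead, need 1 cont bytes. acc=0x10
Byte[3]=91: continuation. acc=(acc<<6)|0x11=0x411
Completed: cp=U+0411 (starts at byte 2)
Byte[4]=ED: 3-byte lead, need 2 cont bytes. acc=0xD
Byte[5]=98: continuation. acc=(acc<<6)|0x18=0x358
Byte[6]=AF: continuation. acc=(acc<<6)|0x2F=0xD62F
Completed: cp=U+D62F (starts at byte 4)
Byte[7]=C7: 2-byte lead, need 1 cont bytes. acc=0x7
Byte[8]=81: continuation. acc=(acc<<6)|0x01=0x1C1
Completed: cp=U+01C1 (starts at byte 7)
Byte[9]=CB: 2-byte lead, need 1 cont bytes. acc=0xB
Byte[10]=B0: continuation. acc=(acc<<6)|0x30=0x2F0
Completed: cp=U+02F0 (starts at byte 9)

Answer: 0 2 4 7 9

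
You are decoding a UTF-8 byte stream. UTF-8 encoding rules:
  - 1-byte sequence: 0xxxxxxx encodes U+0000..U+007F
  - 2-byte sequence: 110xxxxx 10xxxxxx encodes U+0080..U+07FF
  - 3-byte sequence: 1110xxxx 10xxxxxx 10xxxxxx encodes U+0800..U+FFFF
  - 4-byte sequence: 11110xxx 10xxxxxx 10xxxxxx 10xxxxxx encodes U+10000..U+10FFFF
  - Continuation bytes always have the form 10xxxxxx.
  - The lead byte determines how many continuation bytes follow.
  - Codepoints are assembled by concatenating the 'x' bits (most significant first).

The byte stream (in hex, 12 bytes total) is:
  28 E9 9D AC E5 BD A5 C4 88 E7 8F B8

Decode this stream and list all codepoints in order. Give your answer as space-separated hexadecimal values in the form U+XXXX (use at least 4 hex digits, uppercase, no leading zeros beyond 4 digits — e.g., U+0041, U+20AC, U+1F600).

Byte[0]=28: 1-byte ASCII. cp=U+0028
Byte[1]=E9: 3-byte lead, need 2 cont bytes. acc=0x9
Byte[2]=9D: continuation. acc=(acc<<6)|0x1D=0x25D
Byte[3]=AC: continuation. acc=(acc<<6)|0x2C=0x976C
Completed: cp=U+976C (starts at byte 1)
Byte[4]=E5: 3-byte lead, need 2 cont bytes. acc=0x5
Byte[5]=BD: continuation. acc=(acc<<6)|0x3D=0x17D
Byte[6]=A5: continuation. acc=(acc<<6)|0x25=0x5F65
Completed: cp=U+5F65 (starts at byte 4)
Byte[7]=C4: 2-byte lead, need 1 cont bytes. acc=0x4
Byte[8]=88: continuation. acc=(acc<<6)|0x08=0x108
Completed: cp=U+0108 (starts at byte 7)
Byte[9]=E7: 3-byte lead, need 2 cont bytes. acc=0x7
Byte[10]=8F: continuation. acc=(acc<<6)|0x0F=0x1CF
Byte[11]=B8: continuation. acc=(acc<<6)|0x38=0x73F8
Completed: cp=U+73F8 (starts at byte 9)

Answer: U+0028 U+976C U+5F65 U+0108 U+73F8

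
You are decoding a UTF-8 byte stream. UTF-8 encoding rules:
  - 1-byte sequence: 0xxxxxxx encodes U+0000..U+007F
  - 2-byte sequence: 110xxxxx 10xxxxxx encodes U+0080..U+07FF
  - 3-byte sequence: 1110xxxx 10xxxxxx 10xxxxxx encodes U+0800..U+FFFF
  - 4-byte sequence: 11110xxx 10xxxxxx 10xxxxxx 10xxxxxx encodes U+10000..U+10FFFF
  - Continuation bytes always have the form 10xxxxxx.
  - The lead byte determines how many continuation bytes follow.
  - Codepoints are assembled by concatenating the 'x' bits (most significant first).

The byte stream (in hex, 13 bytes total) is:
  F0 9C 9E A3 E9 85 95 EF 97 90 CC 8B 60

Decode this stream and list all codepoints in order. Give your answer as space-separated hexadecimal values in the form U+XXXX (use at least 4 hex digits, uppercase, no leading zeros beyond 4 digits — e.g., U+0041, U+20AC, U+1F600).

Answer: U+1C7A3 U+9155 U+F5D0 U+030B U+0060

Derivation:
Byte[0]=F0: 4-byte lead, need 3 cont bytes. acc=0x0
Byte[1]=9C: continuation. acc=(acc<<6)|0x1C=0x1C
Byte[2]=9E: continuation. acc=(acc<<6)|0x1E=0x71E
Byte[3]=A3: continuation. acc=(acc<<6)|0x23=0x1C7A3
Completed: cp=U+1C7A3 (starts at byte 0)
Byte[4]=E9: 3-byte lead, need 2 cont bytes. acc=0x9
Byte[5]=85: continuation. acc=(acc<<6)|0x05=0x245
Byte[6]=95: continuation. acc=(acc<<6)|0x15=0x9155
Completed: cp=U+9155 (starts at byte 4)
Byte[7]=EF: 3-byte lead, need 2 cont bytes. acc=0xF
Byte[8]=97: continuation. acc=(acc<<6)|0x17=0x3D7
Byte[9]=90: continuation. acc=(acc<<6)|0x10=0xF5D0
Completed: cp=U+F5D0 (starts at byte 7)
Byte[10]=CC: 2-byte lead, need 1 cont bytes. acc=0xC
Byte[11]=8B: continuation. acc=(acc<<6)|0x0B=0x30B
Completed: cp=U+030B (starts at byte 10)
Byte[12]=60: 1-byte ASCII. cp=U+0060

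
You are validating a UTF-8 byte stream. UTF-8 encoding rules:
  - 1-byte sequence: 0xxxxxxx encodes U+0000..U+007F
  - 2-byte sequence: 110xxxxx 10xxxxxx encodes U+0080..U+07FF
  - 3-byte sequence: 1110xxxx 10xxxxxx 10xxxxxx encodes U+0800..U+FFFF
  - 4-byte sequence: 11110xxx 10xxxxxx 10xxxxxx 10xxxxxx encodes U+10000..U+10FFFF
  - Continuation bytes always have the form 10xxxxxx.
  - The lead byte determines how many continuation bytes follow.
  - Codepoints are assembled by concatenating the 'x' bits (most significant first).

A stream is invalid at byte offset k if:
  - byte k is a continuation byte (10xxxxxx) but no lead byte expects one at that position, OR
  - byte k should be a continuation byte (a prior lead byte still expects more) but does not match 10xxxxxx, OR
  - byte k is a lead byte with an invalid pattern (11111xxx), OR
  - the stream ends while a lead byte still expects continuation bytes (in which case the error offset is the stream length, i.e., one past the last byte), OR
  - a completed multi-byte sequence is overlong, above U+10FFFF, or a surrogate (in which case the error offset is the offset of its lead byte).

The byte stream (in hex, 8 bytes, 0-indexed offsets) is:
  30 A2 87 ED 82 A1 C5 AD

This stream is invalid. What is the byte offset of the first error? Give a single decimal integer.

Byte[0]=30: 1-byte ASCII. cp=U+0030
Byte[1]=A2: INVALID lead byte (not 0xxx/110x/1110/11110)

Answer: 1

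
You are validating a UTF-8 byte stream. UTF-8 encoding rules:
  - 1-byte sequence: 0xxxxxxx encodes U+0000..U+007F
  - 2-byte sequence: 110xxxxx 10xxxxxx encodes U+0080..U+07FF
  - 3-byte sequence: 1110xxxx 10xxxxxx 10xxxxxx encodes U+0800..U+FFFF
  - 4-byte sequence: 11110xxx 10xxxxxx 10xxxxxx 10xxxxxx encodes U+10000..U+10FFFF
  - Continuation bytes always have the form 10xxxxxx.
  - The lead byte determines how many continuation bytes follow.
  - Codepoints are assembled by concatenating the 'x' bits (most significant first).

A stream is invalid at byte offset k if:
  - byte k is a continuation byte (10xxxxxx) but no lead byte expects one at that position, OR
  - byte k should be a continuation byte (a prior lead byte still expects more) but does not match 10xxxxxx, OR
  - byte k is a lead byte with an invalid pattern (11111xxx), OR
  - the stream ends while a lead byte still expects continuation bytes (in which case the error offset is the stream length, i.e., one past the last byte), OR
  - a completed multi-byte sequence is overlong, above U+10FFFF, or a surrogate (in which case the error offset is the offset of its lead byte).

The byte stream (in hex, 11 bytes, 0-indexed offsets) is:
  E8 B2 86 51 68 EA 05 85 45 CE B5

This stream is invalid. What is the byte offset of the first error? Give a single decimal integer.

Answer: 6

Derivation:
Byte[0]=E8: 3-byte lead, need 2 cont bytes. acc=0x8
Byte[1]=B2: continuation. acc=(acc<<6)|0x32=0x232
Byte[2]=86: continuation. acc=(acc<<6)|0x06=0x8C86
Completed: cp=U+8C86 (starts at byte 0)
Byte[3]=51: 1-byte ASCII. cp=U+0051
Byte[4]=68: 1-byte ASCII. cp=U+0068
Byte[5]=EA: 3-byte lead, need 2 cont bytes. acc=0xA
Byte[6]=05: expected 10xxxxxx continuation. INVALID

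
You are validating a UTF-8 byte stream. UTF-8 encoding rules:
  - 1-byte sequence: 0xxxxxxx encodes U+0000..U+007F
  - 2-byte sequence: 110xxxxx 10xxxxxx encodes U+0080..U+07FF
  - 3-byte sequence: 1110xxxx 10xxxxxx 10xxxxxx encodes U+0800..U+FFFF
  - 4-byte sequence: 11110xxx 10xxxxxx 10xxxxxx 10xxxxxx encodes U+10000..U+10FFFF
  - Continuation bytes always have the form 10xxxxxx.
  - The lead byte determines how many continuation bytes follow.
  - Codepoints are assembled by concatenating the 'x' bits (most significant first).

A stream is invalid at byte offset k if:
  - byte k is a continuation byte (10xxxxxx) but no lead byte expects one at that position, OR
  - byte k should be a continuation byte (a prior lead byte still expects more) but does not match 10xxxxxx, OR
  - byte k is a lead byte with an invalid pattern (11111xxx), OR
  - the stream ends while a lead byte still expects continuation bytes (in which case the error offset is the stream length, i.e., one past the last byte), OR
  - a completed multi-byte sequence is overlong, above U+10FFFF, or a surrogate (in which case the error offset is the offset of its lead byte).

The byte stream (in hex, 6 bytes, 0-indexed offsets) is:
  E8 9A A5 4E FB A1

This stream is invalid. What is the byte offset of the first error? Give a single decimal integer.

Byte[0]=E8: 3-byte lead, need 2 cont bytes. acc=0x8
Byte[1]=9A: continuation. acc=(acc<<6)|0x1A=0x21A
Byte[2]=A5: continuation. acc=(acc<<6)|0x25=0x86A5
Completed: cp=U+86A5 (starts at byte 0)
Byte[3]=4E: 1-byte ASCII. cp=U+004E
Byte[4]=FB: INVALID lead byte (not 0xxx/110x/1110/11110)

Answer: 4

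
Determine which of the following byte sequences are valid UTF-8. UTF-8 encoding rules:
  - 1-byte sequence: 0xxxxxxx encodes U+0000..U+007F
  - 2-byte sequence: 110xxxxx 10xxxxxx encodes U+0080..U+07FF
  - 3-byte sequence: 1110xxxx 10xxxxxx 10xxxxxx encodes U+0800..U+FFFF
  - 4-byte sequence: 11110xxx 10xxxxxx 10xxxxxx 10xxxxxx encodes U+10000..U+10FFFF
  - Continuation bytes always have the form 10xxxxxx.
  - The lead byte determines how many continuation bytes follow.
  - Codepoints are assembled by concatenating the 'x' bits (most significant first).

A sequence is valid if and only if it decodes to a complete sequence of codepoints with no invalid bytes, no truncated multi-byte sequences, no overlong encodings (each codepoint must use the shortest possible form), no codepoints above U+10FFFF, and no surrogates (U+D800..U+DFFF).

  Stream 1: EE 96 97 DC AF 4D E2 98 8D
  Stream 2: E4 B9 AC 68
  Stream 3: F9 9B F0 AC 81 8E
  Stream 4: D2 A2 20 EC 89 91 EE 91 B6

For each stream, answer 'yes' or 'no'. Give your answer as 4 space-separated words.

Stream 1: decodes cleanly. VALID
Stream 2: decodes cleanly. VALID
Stream 3: error at byte offset 0. INVALID
Stream 4: decodes cleanly. VALID

Answer: yes yes no yes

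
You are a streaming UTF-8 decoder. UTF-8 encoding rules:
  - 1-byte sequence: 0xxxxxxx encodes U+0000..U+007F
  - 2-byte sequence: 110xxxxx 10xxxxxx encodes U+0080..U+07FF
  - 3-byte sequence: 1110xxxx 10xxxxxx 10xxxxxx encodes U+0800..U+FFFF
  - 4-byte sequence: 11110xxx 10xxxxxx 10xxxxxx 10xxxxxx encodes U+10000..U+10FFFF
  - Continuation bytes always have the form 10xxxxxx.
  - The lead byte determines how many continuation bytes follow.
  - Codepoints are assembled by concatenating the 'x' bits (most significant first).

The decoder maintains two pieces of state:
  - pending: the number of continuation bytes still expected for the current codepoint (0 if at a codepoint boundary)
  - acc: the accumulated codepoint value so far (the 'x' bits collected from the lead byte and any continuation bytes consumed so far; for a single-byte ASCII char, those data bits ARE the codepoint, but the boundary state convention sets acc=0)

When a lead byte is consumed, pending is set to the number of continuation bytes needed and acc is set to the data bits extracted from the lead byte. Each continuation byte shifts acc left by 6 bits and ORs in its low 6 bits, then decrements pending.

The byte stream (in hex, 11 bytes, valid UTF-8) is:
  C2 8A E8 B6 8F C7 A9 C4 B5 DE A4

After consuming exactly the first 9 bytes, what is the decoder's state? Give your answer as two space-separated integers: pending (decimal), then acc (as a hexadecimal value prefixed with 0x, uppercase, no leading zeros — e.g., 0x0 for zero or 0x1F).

Answer: 0 0x135

Derivation:
Byte[0]=C2: 2-byte lead. pending=1, acc=0x2
Byte[1]=8A: continuation. acc=(acc<<6)|0x0A=0x8A, pending=0
Byte[2]=E8: 3-byte lead. pending=2, acc=0x8
Byte[3]=B6: continuation. acc=(acc<<6)|0x36=0x236, pending=1
Byte[4]=8F: continuation. acc=(acc<<6)|0x0F=0x8D8F, pending=0
Byte[5]=C7: 2-byte lead. pending=1, acc=0x7
Byte[6]=A9: continuation. acc=(acc<<6)|0x29=0x1E9, pending=0
Byte[7]=C4: 2-byte lead. pending=1, acc=0x4
Byte[8]=B5: continuation. acc=(acc<<6)|0x35=0x135, pending=0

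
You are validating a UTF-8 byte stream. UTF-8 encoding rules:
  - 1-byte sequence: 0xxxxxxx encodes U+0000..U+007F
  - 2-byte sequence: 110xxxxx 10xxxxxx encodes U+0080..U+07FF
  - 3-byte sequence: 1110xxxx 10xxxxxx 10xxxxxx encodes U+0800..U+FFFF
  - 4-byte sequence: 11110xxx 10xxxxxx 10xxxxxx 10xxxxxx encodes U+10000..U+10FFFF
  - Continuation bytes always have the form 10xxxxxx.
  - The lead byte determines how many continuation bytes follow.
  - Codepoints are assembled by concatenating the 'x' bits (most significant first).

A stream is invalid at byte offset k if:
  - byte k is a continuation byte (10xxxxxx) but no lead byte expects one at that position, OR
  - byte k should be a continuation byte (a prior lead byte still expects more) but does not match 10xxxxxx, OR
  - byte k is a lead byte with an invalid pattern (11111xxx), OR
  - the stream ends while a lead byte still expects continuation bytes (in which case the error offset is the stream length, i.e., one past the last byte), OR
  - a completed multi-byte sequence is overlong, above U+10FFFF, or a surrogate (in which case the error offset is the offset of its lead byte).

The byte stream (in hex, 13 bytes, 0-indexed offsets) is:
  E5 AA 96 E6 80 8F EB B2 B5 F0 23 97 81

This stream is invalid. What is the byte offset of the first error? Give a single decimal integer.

Byte[0]=E5: 3-byte lead, need 2 cont bytes. acc=0x5
Byte[1]=AA: continuation. acc=(acc<<6)|0x2A=0x16A
Byte[2]=96: continuation. acc=(acc<<6)|0x16=0x5A96
Completed: cp=U+5A96 (starts at byte 0)
Byte[3]=E6: 3-byte lead, need 2 cont bytes. acc=0x6
Byte[4]=80: continuation. acc=(acc<<6)|0x00=0x180
Byte[5]=8F: continuation. acc=(acc<<6)|0x0F=0x600F
Completed: cp=U+600F (starts at byte 3)
Byte[6]=EB: 3-byte lead, need 2 cont bytes. acc=0xB
Byte[7]=B2: continuation. acc=(acc<<6)|0x32=0x2F2
Byte[8]=B5: continuation. acc=(acc<<6)|0x35=0xBCB5
Completed: cp=U+BCB5 (starts at byte 6)
Byte[9]=F0: 4-byte lead, need 3 cont bytes. acc=0x0
Byte[10]=23: expected 10xxxxxx continuation. INVALID

Answer: 10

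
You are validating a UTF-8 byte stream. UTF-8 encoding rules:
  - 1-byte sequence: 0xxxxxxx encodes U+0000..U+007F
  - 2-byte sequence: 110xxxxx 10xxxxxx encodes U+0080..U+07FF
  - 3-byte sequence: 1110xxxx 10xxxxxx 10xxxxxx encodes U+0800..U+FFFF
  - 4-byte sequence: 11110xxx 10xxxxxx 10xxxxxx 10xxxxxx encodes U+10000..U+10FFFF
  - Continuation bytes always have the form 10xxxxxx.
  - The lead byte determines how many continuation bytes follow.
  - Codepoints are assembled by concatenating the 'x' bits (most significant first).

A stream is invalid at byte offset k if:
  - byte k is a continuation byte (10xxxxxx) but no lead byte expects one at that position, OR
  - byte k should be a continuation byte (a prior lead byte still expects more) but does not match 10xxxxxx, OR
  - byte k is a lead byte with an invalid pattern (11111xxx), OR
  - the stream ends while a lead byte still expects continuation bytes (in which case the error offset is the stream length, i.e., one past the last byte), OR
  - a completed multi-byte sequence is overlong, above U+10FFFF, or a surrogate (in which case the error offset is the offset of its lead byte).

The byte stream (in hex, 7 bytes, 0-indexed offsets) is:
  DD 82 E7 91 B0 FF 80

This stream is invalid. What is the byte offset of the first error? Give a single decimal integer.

Byte[0]=DD: 2-byte lead, need 1 cont bytes. acc=0x1D
Byte[1]=82: continuation. acc=(acc<<6)|0x02=0x742
Completed: cp=U+0742 (starts at byte 0)
Byte[2]=E7: 3-byte lead, need 2 cont bytes. acc=0x7
Byte[3]=91: continuation. acc=(acc<<6)|0x11=0x1D1
Byte[4]=B0: continuation. acc=(acc<<6)|0x30=0x7470
Completed: cp=U+7470 (starts at byte 2)
Byte[5]=FF: INVALID lead byte (not 0xxx/110x/1110/11110)

Answer: 5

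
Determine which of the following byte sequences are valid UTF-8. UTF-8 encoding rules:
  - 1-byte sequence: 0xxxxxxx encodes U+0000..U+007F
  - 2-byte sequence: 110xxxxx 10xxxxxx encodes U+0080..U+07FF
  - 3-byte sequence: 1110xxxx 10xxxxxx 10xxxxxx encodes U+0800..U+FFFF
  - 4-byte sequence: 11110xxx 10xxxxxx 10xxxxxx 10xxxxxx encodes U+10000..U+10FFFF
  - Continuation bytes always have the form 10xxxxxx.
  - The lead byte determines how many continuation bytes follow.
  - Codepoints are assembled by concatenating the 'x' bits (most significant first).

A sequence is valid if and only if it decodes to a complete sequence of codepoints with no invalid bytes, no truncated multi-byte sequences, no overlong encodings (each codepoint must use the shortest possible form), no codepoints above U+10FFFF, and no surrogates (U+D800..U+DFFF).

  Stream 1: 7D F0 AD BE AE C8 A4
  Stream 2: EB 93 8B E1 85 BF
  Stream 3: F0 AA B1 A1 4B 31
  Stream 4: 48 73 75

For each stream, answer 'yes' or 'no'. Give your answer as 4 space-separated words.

Stream 1: decodes cleanly. VALID
Stream 2: decodes cleanly. VALID
Stream 3: decodes cleanly. VALID
Stream 4: decodes cleanly. VALID

Answer: yes yes yes yes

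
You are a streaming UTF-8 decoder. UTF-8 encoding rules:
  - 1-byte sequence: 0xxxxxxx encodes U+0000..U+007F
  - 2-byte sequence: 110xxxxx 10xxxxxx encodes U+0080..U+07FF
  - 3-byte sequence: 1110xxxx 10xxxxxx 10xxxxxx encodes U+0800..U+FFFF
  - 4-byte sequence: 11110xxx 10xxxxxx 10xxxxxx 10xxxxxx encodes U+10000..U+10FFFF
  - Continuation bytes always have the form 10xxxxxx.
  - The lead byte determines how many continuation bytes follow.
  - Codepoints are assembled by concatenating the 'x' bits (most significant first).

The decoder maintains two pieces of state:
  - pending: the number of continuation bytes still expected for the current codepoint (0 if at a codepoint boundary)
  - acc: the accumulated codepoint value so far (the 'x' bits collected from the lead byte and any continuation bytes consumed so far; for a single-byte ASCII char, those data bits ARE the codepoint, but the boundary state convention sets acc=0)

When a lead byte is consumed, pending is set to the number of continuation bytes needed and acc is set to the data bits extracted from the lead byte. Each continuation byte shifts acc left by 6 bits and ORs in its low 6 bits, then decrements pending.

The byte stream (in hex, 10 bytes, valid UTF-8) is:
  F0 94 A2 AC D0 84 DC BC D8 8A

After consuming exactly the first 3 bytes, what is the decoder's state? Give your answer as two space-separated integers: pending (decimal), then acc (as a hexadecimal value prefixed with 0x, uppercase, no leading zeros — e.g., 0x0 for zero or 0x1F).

Byte[0]=F0: 4-byte lead. pending=3, acc=0x0
Byte[1]=94: continuation. acc=(acc<<6)|0x14=0x14, pending=2
Byte[2]=A2: continuation. acc=(acc<<6)|0x22=0x522, pending=1

Answer: 1 0x522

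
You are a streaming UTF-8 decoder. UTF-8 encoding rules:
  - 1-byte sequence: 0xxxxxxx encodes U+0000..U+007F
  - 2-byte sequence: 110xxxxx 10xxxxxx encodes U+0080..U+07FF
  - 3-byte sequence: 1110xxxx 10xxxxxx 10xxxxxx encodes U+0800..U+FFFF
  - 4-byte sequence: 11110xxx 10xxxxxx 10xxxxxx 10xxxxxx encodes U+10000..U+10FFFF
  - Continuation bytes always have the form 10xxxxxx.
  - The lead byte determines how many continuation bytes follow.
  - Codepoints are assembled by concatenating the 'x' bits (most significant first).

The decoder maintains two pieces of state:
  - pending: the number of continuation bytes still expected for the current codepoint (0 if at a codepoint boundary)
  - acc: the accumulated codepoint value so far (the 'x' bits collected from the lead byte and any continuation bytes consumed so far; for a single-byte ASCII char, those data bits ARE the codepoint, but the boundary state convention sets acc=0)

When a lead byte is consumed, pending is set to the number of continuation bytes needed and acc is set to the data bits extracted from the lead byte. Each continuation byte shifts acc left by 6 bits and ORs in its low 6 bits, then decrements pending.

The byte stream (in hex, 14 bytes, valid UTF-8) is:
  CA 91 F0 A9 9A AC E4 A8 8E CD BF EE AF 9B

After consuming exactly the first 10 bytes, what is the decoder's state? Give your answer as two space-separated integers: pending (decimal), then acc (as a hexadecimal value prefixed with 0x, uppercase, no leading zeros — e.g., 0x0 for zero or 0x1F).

Byte[0]=CA: 2-byte lead. pending=1, acc=0xA
Byte[1]=91: continuation. acc=(acc<<6)|0x11=0x291, pending=0
Byte[2]=F0: 4-byte lead. pending=3, acc=0x0
Byte[3]=A9: continuation. acc=(acc<<6)|0x29=0x29, pending=2
Byte[4]=9A: continuation. acc=(acc<<6)|0x1A=0xA5A, pending=1
Byte[5]=AC: continuation. acc=(acc<<6)|0x2C=0x296AC, pending=0
Byte[6]=E4: 3-byte lead. pending=2, acc=0x4
Byte[7]=A8: continuation. acc=(acc<<6)|0x28=0x128, pending=1
Byte[8]=8E: continuation. acc=(acc<<6)|0x0E=0x4A0E, pending=0
Byte[9]=CD: 2-byte lead. pending=1, acc=0xD

Answer: 1 0xD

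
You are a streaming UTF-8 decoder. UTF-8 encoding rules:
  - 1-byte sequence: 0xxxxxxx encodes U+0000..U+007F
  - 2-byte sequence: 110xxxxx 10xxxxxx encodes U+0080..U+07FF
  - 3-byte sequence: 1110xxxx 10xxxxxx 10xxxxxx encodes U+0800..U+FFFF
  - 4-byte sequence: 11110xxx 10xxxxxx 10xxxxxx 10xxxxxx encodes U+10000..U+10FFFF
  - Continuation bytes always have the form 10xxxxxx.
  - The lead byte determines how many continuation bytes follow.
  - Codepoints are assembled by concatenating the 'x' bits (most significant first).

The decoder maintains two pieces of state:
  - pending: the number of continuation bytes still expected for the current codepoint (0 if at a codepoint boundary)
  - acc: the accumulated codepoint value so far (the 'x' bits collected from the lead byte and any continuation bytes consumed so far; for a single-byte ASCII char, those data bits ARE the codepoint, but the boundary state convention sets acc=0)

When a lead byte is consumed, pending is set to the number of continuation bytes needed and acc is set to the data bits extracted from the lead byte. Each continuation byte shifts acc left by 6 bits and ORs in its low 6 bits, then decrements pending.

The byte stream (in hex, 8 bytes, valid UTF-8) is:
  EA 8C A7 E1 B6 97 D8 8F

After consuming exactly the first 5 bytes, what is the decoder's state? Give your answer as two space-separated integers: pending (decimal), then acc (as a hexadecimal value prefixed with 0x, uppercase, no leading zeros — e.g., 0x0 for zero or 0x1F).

Byte[0]=EA: 3-byte lead. pending=2, acc=0xA
Byte[1]=8C: continuation. acc=(acc<<6)|0x0C=0x28C, pending=1
Byte[2]=A7: continuation. acc=(acc<<6)|0x27=0xA327, pending=0
Byte[3]=E1: 3-byte lead. pending=2, acc=0x1
Byte[4]=B6: continuation. acc=(acc<<6)|0x36=0x76, pending=1

Answer: 1 0x76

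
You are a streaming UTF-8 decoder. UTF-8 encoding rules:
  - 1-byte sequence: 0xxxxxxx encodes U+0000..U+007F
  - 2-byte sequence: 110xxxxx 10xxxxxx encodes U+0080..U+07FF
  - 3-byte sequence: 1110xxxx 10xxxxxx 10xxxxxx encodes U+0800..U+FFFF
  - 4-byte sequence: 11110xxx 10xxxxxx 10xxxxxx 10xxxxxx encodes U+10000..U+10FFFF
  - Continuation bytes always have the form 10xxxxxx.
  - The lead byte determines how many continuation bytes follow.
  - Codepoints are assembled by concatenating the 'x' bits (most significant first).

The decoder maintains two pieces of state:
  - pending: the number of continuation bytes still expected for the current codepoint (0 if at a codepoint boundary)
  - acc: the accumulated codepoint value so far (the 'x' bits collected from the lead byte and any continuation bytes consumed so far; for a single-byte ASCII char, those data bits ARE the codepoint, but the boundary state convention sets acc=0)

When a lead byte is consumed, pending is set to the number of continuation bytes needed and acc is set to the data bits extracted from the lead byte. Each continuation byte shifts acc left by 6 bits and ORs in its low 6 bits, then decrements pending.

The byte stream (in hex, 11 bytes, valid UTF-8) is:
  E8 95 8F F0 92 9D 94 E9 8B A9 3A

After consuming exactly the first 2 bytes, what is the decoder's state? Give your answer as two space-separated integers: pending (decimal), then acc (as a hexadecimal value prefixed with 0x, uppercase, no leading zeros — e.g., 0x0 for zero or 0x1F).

Answer: 1 0x215

Derivation:
Byte[0]=E8: 3-byte lead. pending=2, acc=0x8
Byte[1]=95: continuation. acc=(acc<<6)|0x15=0x215, pending=1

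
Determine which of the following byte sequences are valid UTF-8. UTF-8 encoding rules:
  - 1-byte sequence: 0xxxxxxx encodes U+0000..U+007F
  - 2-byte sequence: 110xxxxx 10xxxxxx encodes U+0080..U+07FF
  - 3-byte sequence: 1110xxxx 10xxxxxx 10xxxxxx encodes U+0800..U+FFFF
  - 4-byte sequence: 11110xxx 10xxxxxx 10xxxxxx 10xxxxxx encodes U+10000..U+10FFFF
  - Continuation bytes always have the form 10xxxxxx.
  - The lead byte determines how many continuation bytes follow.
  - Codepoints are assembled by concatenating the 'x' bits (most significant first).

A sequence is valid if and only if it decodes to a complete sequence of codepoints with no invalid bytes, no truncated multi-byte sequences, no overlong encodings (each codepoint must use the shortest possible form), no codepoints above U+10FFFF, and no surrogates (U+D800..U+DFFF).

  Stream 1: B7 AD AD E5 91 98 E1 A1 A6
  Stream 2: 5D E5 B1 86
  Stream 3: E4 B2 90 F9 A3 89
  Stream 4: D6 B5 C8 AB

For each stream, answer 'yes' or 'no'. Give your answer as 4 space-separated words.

Answer: no yes no yes

Derivation:
Stream 1: error at byte offset 0. INVALID
Stream 2: decodes cleanly. VALID
Stream 3: error at byte offset 3. INVALID
Stream 4: decodes cleanly. VALID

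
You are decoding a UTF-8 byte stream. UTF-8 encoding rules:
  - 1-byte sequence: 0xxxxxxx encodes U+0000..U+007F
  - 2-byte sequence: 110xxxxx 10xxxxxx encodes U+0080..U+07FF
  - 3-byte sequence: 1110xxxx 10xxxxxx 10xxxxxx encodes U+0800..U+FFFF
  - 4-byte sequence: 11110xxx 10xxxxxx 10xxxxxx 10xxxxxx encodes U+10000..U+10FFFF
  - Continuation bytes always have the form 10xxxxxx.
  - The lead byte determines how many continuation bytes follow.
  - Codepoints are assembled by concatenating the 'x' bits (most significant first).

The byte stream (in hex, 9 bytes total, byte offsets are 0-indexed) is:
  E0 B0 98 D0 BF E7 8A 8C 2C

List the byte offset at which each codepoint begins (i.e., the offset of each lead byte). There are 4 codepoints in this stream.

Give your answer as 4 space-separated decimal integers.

Byte[0]=E0: 3-byte lead, need 2 cont bytes. acc=0x0
Byte[1]=B0: continuation. acc=(acc<<6)|0x30=0x30
Byte[2]=98: continuation. acc=(acc<<6)|0x18=0xC18
Completed: cp=U+0C18 (starts at byte 0)
Byte[3]=D0: 2-byte lead, need 1 cont bytes. acc=0x10
Byte[4]=BF: continuation. acc=(acc<<6)|0x3F=0x43F
Completed: cp=U+043F (starts at byte 3)
Byte[5]=E7: 3-byte lead, need 2 cont bytes. acc=0x7
Byte[6]=8A: continuation. acc=(acc<<6)|0x0A=0x1CA
Byte[7]=8C: continuation. acc=(acc<<6)|0x0C=0x728C
Completed: cp=U+728C (starts at byte 5)
Byte[8]=2C: 1-byte ASCII. cp=U+002C

Answer: 0 3 5 8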